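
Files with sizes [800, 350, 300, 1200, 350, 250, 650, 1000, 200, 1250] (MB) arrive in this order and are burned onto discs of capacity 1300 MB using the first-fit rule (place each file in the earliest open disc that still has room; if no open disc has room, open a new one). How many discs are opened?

6

  800 → disc 1 (new)  [load 800/1300]
  350 → disc 1  [load 1150/1300]
  300 → disc 2 (new)  [load 300/1300]
  1200 → disc 3 (new)  [load 1200/1300]
  350 → disc 2  [load 650/1300]
  250 → disc 2  [load 900/1300]
  650 → disc 4 (new)  [load 650/1300]
  1000 → disc 5 (new)  [load 1000/1300]
  200 → disc 2  [load 1100/1300]
  1250 → disc 6 (new)  [load 1250/1300]
6 discs opened.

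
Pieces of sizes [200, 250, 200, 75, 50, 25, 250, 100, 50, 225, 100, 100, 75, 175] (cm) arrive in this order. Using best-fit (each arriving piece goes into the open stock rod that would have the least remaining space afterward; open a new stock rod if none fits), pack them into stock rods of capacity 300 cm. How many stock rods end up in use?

  200 → stock rod 1 (new)  [load 200/300]
  250 → stock rod 2 (new)  [load 250/300]
  200 → stock rod 3 (new)  [load 200/300]
  75 → stock rod 1  [load 275/300]
  50 → stock rod 2  [load 300/300]
  25 → stock rod 1  [load 300/300]
  250 → stock rod 4 (new)  [load 250/300]
  100 → stock rod 3  [load 300/300]
  50 → stock rod 4  [load 300/300]
  225 → stock rod 5 (new)  [load 225/300]
  100 → stock rod 6 (new)  [load 100/300]
  100 → stock rod 6  [load 200/300]
  75 → stock rod 5  [load 300/300]
  175 → stock rod 7 (new)  [load 175/300]
7 stock rods opened.

7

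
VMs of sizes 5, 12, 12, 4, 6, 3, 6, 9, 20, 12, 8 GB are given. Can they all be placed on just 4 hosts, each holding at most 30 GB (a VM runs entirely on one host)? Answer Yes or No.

Yes

A valid assignment using 4 hosts:
  host 1: 20 + 9 = 29
  host 2: 12 + 12 + 6 = 30
  host 3: 12 + 8 + 6 + 4 = 30
  host 4: 5 + 3 = 8
Every load is within 30 GB, so 4 hosts suffice.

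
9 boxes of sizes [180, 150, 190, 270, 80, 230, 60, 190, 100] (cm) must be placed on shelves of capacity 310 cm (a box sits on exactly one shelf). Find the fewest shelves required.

Total = 270 + 230 + 190 + 190 + 180 + 150 + 100 + 80 + 60 = 1450 cm.
Lower bound: ⌈1450/310⌉ = 5 shelves.
A packing using 6 shelves:
  shelf 1: 270 = 270
  shelf 2: 230 + 80 = 310
  shelf 3: 190 + 100 = 290
  shelf 4: 190 + 60 = 250
  shelf 5: 180 = 180
  shelf 6: 150 = 150
No arrangement into 5 shelves stays within capacity, so 6 is optimal.

6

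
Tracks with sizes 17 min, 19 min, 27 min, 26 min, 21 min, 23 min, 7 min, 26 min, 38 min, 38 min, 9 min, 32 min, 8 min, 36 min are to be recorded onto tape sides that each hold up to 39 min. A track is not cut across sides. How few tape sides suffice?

10

Total = 38 + 38 + 36 + 32 + 27 + 26 + 26 + 23 + 21 + 19 + 17 + 9 + 8 + 7 = 327 min.
Lower bound: ⌈327/39⌉ = 9 tape sides.
A packing using 10 tape sides:
  side 1: 38 = 38
  side 2: 38 = 38
  side 3: 36 = 36
  side 4: 32 + 7 = 39
  side 5: 27 + 9 = 36
  side 6: 26 + 8 = 34
  side 7: 26 = 26
  side 8: 23 = 23
  side 9: 21 + 17 = 38
  side 10: 19 = 19
No arrangement into 9 tape sides stays within capacity, so 10 is optimal.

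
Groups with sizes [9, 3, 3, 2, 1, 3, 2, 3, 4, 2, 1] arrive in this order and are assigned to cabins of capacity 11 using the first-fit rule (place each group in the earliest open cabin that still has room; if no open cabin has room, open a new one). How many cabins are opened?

3

  9 → cabin 1 (new)  [load 9/11]
  3 → cabin 2 (new)  [load 3/11]
  3 → cabin 2  [load 6/11]
  2 → cabin 1  [load 11/11]
  1 → cabin 2  [load 7/11]
  3 → cabin 2  [load 10/11]
  2 → cabin 3 (new)  [load 2/11]
  3 → cabin 3  [load 5/11]
  4 → cabin 3  [load 9/11]
  2 → cabin 3  [load 11/11]
  1 → cabin 2  [load 11/11]
3 cabins opened.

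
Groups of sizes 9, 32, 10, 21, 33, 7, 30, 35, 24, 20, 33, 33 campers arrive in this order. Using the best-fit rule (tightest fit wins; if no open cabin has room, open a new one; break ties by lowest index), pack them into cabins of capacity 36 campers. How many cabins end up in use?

10

  9 → cabin 1 (new)  [load 9/36]
  32 → cabin 2 (new)  [load 32/36]
  10 → cabin 1  [load 19/36]
  21 → cabin 3 (new)  [load 21/36]
  33 → cabin 4 (new)  [load 33/36]
  7 → cabin 3  [load 28/36]
  30 → cabin 5 (new)  [load 30/36]
  35 → cabin 6 (new)  [load 35/36]
  24 → cabin 7 (new)  [load 24/36]
  20 → cabin 8 (new)  [load 20/36]
  33 → cabin 9 (new)  [load 33/36]
  33 → cabin 10 (new)  [load 33/36]
10 cabins opened.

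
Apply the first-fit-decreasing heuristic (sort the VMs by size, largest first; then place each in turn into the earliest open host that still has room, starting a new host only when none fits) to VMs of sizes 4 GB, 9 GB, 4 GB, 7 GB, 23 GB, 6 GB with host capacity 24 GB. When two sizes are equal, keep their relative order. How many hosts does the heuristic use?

3

Sorted descending: 23, 9, 7, 6, 4, 4.
  23 → host 1 (new)  [load 23/24]
  9 → host 2 (new)  [load 9/24]
  7 → host 2  [load 16/24]
  6 → host 2  [load 22/24]
  4 → host 3 (new)  [load 4/24]
  4 → host 3  [load 8/24]
3 hosts opened.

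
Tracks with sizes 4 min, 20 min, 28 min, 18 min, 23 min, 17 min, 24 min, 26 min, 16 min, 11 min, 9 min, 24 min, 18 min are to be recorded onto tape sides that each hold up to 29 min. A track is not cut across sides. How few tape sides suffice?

Total = 28 + 26 + 24 + 24 + 23 + 20 + 18 + 18 + 17 + 16 + 11 + 9 + 4 = 238 min.
Lower bound: ⌈238/29⌉ = 9 tape sides.
Also, 10 tracks each exceed 29/2 min, and no two of those can share a side, so at least 10 tape sides are needed.
A packing using 10 tape sides:
  side 1: 28 = 28
  side 2: 26 = 26
  side 3: 24 + 4 = 28
  side 4: 24 = 24
  side 5: 23 = 23
  side 6: 20 + 9 = 29
  side 7: 18 + 11 = 29
  side 8: 18 = 18
  side 9: 17 = 17
  side 10: 16 = 16
This matches the lower bound, so 10 is optimal.

10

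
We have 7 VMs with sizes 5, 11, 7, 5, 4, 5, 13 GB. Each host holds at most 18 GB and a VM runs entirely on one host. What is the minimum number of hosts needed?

3

Total = 13 + 11 + 7 + 5 + 5 + 5 + 4 = 50 GB.
Lower bound: ⌈50/18⌉ = 3 hosts.
A packing using 3 hosts:
  host 1: 13 + 5 = 18
  host 2: 11 + 7 = 18
  host 3: 5 + 5 + 4 = 14
This matches the lower bound, so 3 is optimal.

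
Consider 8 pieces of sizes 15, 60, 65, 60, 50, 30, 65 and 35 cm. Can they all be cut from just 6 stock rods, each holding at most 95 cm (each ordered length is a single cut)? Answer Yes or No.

A valid assignment using 5 stock rods:
  stock rod 1: 65 + 30 = 95
  stock rod 2: 65 + 15 = 80
  stock rod 3: 60 + 35 = 95
  stock rod 4: 60 = 60
  stock rod 5: 50 = 50
That uses only 5 ≤ 6, so 6 stock rods are enough.

Yes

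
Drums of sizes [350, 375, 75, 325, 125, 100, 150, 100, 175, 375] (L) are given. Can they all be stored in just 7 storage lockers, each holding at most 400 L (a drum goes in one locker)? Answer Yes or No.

A valid assignment using 6 storage lockers:
  locker 1: 375 = 375
  locker 2: 375 = 375
  locker 3: 350 = 350
  locker 4: 325 + 75 = 400
  locker 5: 175 + 150 = 325
  locker 6: 125 + 100 + 100 = 325
That uses only 6 ≤ 7, so 7 storage lockers are enough.

Yes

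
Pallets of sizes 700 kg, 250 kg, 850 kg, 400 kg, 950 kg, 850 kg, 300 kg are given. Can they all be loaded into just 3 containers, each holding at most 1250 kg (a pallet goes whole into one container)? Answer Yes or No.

Total = 4300 kg; ⌈4300/1250⌉ = 4.
At least 4 containers are required, but only 3 are allowed.

No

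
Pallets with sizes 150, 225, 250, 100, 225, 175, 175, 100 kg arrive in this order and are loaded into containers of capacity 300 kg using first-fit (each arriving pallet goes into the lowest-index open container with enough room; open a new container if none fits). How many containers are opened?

6

  150 → container 1 (new)  [load 150/300]
  225 → container 2 (new)  [load 225/300]
  250 → container 3 (new)  [load 250/300]
  100 → container 1  [load 250/300]
  225 → container 4 (new)  [load 225/300]
  175 → container 5 (new)  [load 175/300]
  175 → container 6 (new)  [load 175/300]
  100 → container 5  [load 275/300]
6 containers opened.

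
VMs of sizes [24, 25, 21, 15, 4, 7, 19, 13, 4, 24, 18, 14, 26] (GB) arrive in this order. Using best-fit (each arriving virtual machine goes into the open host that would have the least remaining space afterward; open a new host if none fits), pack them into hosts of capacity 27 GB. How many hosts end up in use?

9

  24 → host 1 (new)  [load 24/27]
  25 → host 2 (new)  [load 25/27]
  21 → host 3 (new)  [load 21/27]
  15 → host 4 (new)  [load 15/27]
  4 → host 3  [load 25/27]
  7 → host 4  [load 22/27]
  19 → host 5 (new)  [load 19/27]
  13 → host 6 (new)  [load 13/27]
  4 → host 4  [load 26/27]
  24 → host 7 (new)  [load 24/27]
  18 → host 8 (new)  [load 18/27]
  14 → host 6  [load 27/27]
  26 → host 9 (new)  [load 26/27]
9 hosts opened.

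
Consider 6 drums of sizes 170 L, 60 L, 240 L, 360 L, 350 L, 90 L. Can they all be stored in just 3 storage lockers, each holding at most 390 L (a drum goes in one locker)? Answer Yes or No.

No

Total = 1270 L; ⌈1270/390⌉ = 4.
At least 4 storage lockers are required, but only 3 are allowed.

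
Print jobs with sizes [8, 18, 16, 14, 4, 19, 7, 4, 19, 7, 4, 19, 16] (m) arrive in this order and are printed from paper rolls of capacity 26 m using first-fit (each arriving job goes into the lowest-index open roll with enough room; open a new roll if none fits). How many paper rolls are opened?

  8 → roll 1 (new)  [load 8/26]
  18 → roll 1  [load 26/26]
  16 → roll 2 (new)  [load 16/26]
  14 → roll 3 (new)  [load 14/26]
  4 → roll 2  [load 20/26]
  19 → roll 4 (new)  [load 19/26]
  7 → roll 3  [load 21/26]
  4 → roll 2  [load 24/26]
  19 → roll 5 (new)  [load 19/26]
  7 → roll 4  [load 26/26]
  4 → roll 3  [load 25/26]
  19 → roll 6 (new)  [load 19/26]
  16 → roll 7 (new)  [load 16/26]
7 paper rolls opened.

7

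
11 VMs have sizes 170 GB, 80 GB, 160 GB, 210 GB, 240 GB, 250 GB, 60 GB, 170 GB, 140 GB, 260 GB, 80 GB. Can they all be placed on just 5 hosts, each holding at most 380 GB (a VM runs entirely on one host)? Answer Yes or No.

No

Total = 1820 GB; ⌈1820/380⌉ = 5.
The bound of 5 does not rule out 5, but exhaustive search shows no assignment into 5 hosts of capacity 380 GB exists — the minimum is 6.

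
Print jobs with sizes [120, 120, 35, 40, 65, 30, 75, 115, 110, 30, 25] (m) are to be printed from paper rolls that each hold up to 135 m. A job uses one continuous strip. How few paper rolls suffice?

Total = 120 + 120 + 115 + 110 + 75 + 65 + 40 + 35 + 30 + 30 + 25 = 765 m.
Lower bound: ⌈765/135⌉ = 6 paper rolls.
A packing using 7 paper rolls:
  roll 1: 120 = 120
  roll 2: 120 = 120
  roll 3: 115 = 115
  roll 4: 110 + 25 = 135
  roll 5: 75 + 40 = 115
  roll 6: 65 + 35 + 30 = 130
  roll 7: 30 = 30
No arrangement into 6 paper rolls stays within capacity, so 7 is optimal.

7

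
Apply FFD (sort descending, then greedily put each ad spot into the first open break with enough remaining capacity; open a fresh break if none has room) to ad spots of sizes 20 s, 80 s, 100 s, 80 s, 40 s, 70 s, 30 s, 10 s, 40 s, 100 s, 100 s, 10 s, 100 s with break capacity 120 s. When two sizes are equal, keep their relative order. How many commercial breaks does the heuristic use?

7

Sorted descending: 100, 100, 100, 100, 80, 80, 70, 40, 40, 30, 20, 10, 10.
  100 → break 1 (new)  [load 100/120]
  100 → break 2 (new)  [load 100/120]
  100 → break 3 (new)  [load 100/120]
  100 → break 4 (new)  [load 100/120]
  80 → break 5 (new)  [load 80/120]
  80 → break 6 (new)  [load 80/120]
  70 → break 7 (new)  [load 70/120]
  40 → break 5  [load 120/120]
  40 → break 6  [load 120/120]
  30 → break 7  [load 100/120]
  20 → break 1  [load 120/120]
  10 → break 2  [load 110/120]
  10 → break 2  [load 120/120]
7 commercial breaks opened.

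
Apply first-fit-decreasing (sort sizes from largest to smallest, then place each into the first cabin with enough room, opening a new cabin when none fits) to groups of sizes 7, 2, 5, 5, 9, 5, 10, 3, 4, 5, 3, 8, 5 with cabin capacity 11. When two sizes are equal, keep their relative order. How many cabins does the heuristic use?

7

Sorted descending: 10, 9, 8, 7, 5, 5, 5, 5, 5, 4, 3, 3, 2.
  10 → cabin 1 (new)  [load 10/11]
  9 → cabin 2 (new)  [load 9/11]
  8 → cabin 3 (new)  [load 8/11]
  7 → cabin 4 (new)  [load 7/11]
  5 → cabin 5 (new)  [load 5/11]
  5 → cabin 5  [load 10/11]
  5 → cabin 6 (new)  [load 5/11]
  5 → cabin 6  [load 10/11]
  5 → cabin 7 (new)  [load 5/11]
  4 → cabin 4  [load 11/11]
  3 → cabin 3  [load 11/11]
  3 → cabin 7  [load 8/11]
  2 → cabin 2  [load 11/11]
7 cabins opened.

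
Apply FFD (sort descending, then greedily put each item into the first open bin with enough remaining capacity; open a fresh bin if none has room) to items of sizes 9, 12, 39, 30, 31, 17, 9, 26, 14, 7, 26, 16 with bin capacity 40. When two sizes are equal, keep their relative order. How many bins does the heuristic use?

Sorted descending: 39, 31, 30, 26, 26, 17, 16, 14, 12, 9, 9, 7.
  39 → bin 1 (new)  [load 39/40]
  31 → bin 2 (new)  [load 31/40]
  30 → bin 3 (new)  [load 30/40]
  26 → bin 4 (new)  [load 26/40]
  26 → bin 5 (new)  [load 26/40]
  17 → bin 6 (new)  [load 17/40]
  16 → bin 6  [load 33/40]
  14 → bin 4  [load 40/40]
  12 → bin 5  [load 38/40]
  9 → bin 2  [load 40/40]
  9 → bin 3  [load 39/40]
  7 → bin 6  [load 40/40]
6 bins opened.

6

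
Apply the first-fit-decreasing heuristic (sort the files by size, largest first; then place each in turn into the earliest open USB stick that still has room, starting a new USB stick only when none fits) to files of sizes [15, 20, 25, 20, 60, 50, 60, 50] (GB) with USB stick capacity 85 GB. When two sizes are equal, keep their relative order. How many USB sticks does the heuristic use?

4

Sorted descending: 60, 60, 50, 50, 25, 20, 20, 15.
  60 → USB stick 1 (new)  [load 60/85]
  60 → USB stick 2 (new)  [load 60/85]
  50 → USB stick 3 (new)  [load 50/85]
  50 → USB stick 4 (new)  [load 50/85]
  25 → USB stick 1  [load 85/85]
  20 → USB stick 2  [load 80/85]
  20 → USB stick 3  [load 70/85]
  15 → USB stick 3  [load 85/85]
4 USB sticks opened.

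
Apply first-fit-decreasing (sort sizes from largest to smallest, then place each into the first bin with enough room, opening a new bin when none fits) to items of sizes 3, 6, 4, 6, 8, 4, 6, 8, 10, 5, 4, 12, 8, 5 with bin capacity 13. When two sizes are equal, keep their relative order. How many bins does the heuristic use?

8

Sorted descending: 12, 10, 8, 8, 8, 6, 6, 6, 5, 5, 4, 4, 4, 3.
  12 → bin 1 (new)  [load 12/13]
  10 → bin 2 (new)  [load 10/13]
  8 → bin 3 (new)  [load 8/13]
  8 → bin 4 (new)  [load 8/13]
  8 → bin 5 (new)  [load 8/13]
  6 → bin 6 (new)  [load 6/13]
  6 → bin 6  [load 12/13]
  6 → bin 7 (new)  [load 6/13]
  5 → bin 3  [load 13/13]
  5 → bin 4  [load 13/13]
  4 → bin 5  [load 12/13]
  4 → bin 7  [load 10/13]
  4 → bin 8 (new)  [load 4/13]
  3 → bin 2  [load 13/13]
8 bins opened.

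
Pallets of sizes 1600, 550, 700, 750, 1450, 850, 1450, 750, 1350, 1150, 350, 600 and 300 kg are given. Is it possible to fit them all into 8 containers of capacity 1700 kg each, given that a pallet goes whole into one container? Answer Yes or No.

Yes

A valid assignment using 8 containers:
  container 1: 1600 = 1600
  container 2: 1450 = 1450
  container 3: 1450 = 1450
  container 4: 1350 + 350 = 1700
  container 5: 1150 + 550 = 1700
  container 6: 850 + 750 = 1600
  container 7: 750 + 700 = 1450
  container 8: 600 + 300 = 900
Every load is within 1700 kg, so 8 containers suffice.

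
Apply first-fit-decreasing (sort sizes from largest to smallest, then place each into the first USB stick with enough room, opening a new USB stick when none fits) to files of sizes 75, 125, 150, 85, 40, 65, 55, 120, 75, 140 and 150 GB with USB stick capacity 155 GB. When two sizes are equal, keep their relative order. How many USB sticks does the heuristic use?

Sorted descending: 150, 150, 140, 125, 120, 85, 75, 75, 65, 55, 40.
  150 → USB stick 1 (new)  [load 150/155]
  150 → USB stick 2 (new)  [load 150/155]
  140 → USB stick 3 (new)  [load 140/155]
  125 → USB stick 4 (new)  [load 125/155]
  120 → USB stick 5 (new)  [load 120/155]
  85 → USB stick 6 (new)  [load 85/155]
  75 → USB stick 7 (new)  [load 75/155]
  75 → USB stick 7  [load 150/155]
  65 → USB stick 6  [load 150/155]
  55 → USB stick 8 (new)  [load 55/155]
  40 → USB stick 8  [load 95/155]
8 USB sticks opened.

8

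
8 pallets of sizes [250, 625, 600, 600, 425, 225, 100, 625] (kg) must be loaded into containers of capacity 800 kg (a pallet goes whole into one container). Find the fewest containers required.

6

Total = 625 + 625 + 600 + 600 + 425 + 250 + 225 + 100 = 3450 kg.
Lower bound: ⌈3450/800⌉ = 5 containers.
A packing using 6 containers:
  container 1: 625 + 100 = 725
  container 2: 625 = 625
  container 3: 600 = 600
  container 4: 600 = 600
  container 5: 425 + 250 = 675
  container 6: 225 = 225
No arrangement into 5 containers stays within capacity, so 6 is optimal.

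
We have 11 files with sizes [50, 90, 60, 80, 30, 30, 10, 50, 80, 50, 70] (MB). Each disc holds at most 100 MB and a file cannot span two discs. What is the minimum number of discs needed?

Total = 90 + 80 + 80 + 70 + 60 + 50 + 50 + 50 + 30 + 30 + 10 = 600 MB.
Lower bound: ⌈600/100⌉ = 6 discs.
A packing using 7 discs:
  disc 1: 90 + 10 = 100
  disc 2: 80 = 80
  disc 3: 80 = 80
  disc 4: 70 + 30 = 100
  disc 5: 60 + 30 = 90
  disc 6: 50 + 50 = 100
  disc 7: 50 = 50
No arrangement into 6 discs stays within capacity, so 7 is optimal.

7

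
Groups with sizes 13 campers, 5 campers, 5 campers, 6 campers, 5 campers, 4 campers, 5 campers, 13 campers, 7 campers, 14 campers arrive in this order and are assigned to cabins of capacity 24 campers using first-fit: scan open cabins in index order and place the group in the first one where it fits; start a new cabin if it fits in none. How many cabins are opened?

4

  13 → cabin 1 (new)  [load 13/24]
  5 → cabin 1  [load 18/24]
  5 → cabin 1  [load 23/24]
  6 → cabin 2 (new)  [load 6/24]
  5 → cabin 2  [load 11/24]
  4 → cabin 2  [load 15/24]
  5 → cabin 2  [load 20/24]
  13 → cabin 3 (new)  [load 13/24]
  7 → cabin 3  [load 20/24]
  14 → cabin 4 (new)  [load 14/24]
4 cabins opened.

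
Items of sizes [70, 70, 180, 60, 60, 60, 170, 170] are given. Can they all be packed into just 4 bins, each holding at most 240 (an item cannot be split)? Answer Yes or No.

Yes

A valid assignment using 4 bins:
  bin 1: 180 + 60 = 240
  bin 2: 170 + 70 = 240
  bin 3: 170 + 70 = 240
  bin 4: 60 + 60 = 120
Every load is within 240, so 4 bins suffice.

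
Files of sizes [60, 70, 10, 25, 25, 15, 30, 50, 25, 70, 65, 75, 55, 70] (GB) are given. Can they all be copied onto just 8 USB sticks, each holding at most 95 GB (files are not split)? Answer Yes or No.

A valid assignment using 8 USB sticks:
  USB stick 1: 75 + 15 = 90
  USB stick 2: 70 + 25 = 95
  USB stick 3: 70 + 25 = 95
  USB stick 4: 70 + 25 = 95
  USB stick 5: 65 + 30 = 95
  USB stick 6: 60 + 10 = 70
  USB stick 7: 55 = 55
  USB stick 8: 50 = 50
Every load is within 95 GB, so 8 USB sticks suffice.

Yes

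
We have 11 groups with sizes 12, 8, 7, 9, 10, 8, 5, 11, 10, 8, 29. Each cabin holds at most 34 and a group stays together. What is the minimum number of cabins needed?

4

Total = 29 + 12 + 11 + 10 + 10 + 9 + 8 + 8 + 8 + 7 + 5 = 117.
Lower bound: ⌈117/34⌉ = 4 cabins.
A packing using 4 cabins:
  cabin 1: 29 + 5 = 34
  cabin 2: 12 + 11 + 10 = 33
  cabin 3: 10 + 9 + 8 + 7 = 34
  cabin 4: 8 + 8 = 16
This matches the lower bound, so 4 is optimal.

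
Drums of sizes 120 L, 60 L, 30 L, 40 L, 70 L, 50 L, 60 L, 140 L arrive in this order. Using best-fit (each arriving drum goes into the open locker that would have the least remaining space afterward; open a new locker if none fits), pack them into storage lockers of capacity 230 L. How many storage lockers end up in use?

3

  120 → locker 1 (new)  [load 120/230]
  60 → locker 1  [load 180/230]
  30 → locker 1  [load 210/230]
  40 → locker 2 (new)  [load 40/230]
  70 → locker 2  [load 110/230]
  50 → locker 2  [load 160/230]
  60 → locker 2  [load 220/230]
  140 → locker 3 (new)  [load 140/230]
3 storage lockers opened.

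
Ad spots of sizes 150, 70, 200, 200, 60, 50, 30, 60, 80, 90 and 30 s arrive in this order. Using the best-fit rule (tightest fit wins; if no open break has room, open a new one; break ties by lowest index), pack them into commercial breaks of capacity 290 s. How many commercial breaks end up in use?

4

  150 → break 1 (new)  [load 150/290]
  70 → break 1  [load 220/290]
  200 → break 2 (new)  [load 200/290]
  200 → break 3 (new)  [load 200/290]
  60 → break 1  [load 280/290]
  50 → break 2  [load 250/290]
  30 → break 2  [load 280/290]
  60 → break 3  [load 260/290]
  80 → break 4 (new)  [load 80/290]
  90 → break 4  [load 170/290]
  30 → break 3  [load 290/290]
4 commercial breaks opened.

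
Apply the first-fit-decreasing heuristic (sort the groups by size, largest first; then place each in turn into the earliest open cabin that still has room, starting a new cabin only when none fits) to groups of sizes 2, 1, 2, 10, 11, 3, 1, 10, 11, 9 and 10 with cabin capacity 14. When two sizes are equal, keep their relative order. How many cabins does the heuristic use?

6

Sorted descending: 11, 11, 10, 10, 10, 9, 3, 2, 2, 1, 1.
  11 → cabin 1 (new)  [load 11/14]
  11 → cabin 2 (new)  [load 11/14]
  10 → cabin 3 (new)  [load 10/14]
  10 → cabin 4 (new)  [load 10/14]
  10 → cabin 5 (new)  [load 10/14]
  9 → cabin 6 (new)  [load 9/14]
  3 → cabin 1  [load 14/14]
  2 → cabin 2  [load 13/14]
  2 → cabin 3  [load 12/14]
  1 → cabin 2  [load 14/14]
  1 → cabin 3  [load 13/14]
6 cabins opened.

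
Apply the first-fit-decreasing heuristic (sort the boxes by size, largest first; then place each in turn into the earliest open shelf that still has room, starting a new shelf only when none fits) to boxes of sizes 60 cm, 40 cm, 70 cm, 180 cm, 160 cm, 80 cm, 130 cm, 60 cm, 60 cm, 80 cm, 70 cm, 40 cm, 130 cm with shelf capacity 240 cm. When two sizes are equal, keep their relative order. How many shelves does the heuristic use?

Sorted descending: 180, 160, 130, 130, 80, 80, 70, 70, 60, 60, 60, 40, 40.
  180 → shelf 1 (new)  [load 180/240]
  160 → shelf 2 (new)  [load 160/240]
  130 → shelf 3 (new)  [load 130/240]
  130 → shelf 4 (new)  [load 130/240]
  80 → shelf 2  [load 240/240]
  80 → shelf 3  [load 210/240]
  70 → shelf 4  [load 200/240]
  70 → shelf 5 (new)  [load 70/240]
  60 → shelf 1  [load 240/240]
  60 → shelf 5  [load 130/240]
  60 → shelf 5  [load 190/240]
  40 → shelf 4  [load 240/240]
  40 → shelf 5  [load 230/240]
5 shelves opened.

5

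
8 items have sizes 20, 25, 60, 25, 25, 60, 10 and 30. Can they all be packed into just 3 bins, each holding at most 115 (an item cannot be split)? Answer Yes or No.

Yes

A valid assignment using 3 bins:
  bin 1: 60 + 30 + 25 = 115
  bin 2: 60 + 25 + 25 = 110
  bin 3: 20 + 10 = 30
Every load is within 115, so 3 bins suffice.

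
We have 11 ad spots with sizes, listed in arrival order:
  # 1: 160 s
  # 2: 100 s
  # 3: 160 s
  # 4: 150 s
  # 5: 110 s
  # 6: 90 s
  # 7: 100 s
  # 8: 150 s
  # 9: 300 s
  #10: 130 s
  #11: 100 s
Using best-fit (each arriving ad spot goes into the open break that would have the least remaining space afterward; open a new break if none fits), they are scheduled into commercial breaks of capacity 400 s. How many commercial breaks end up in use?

  160 → break 1 (new)  [load 160/400]
  100 → break 1  [load 260/400]
  160 → break 2 (new)  [load 160/400]
  150 → break 2  [load 310/400]
  110 → break 1  [load 370/400]
  90 → break 2  [load 400/400]
  100 → break 3 (new)  [load 100/400]
  150 → break 3  [load 250/400]
  300 → break 4 (new)  [load 300/400]
  130 → break 3  [load 380/400]
  100 → break 4  [load 400/400]
4 commercial breaks opened.

4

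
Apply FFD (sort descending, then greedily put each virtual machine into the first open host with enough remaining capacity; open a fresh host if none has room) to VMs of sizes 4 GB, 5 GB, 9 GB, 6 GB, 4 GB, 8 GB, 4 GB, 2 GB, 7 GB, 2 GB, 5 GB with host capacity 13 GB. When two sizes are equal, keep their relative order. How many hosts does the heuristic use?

5

Sorted descending: 9, 8, 7, 6, 5, 5, 4, 4, 4, 2, 2.
  9 → host 1 (new)  [load 9/13]
  8 → host 2 (new)  [load 8/13]
  7 → host 3 (new)  [load 7/13]
  6 → host 3  [load 13/13]
  5 → host 2  [load 13/13]
  5 → host 4 (new)  [load 5/13]
  4 → host 1  [load 13/13]
  4 → host 4  [load 9/13]
  4 → host 4  [load 13/13]
  2 → host 5 (new)  [load 2/13]
  2 → host 5  [load 4/13]
5 hosts opened.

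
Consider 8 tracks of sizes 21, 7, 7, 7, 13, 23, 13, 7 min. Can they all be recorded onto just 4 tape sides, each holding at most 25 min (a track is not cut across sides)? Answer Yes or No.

No

Total = 98 min; ⌈98/25⌉ = 4.
The bound of 4 does not rule out 4, but exhaustive search shows no assignment into 4 tape sides of capacity 25 min exists — the minimum is 5.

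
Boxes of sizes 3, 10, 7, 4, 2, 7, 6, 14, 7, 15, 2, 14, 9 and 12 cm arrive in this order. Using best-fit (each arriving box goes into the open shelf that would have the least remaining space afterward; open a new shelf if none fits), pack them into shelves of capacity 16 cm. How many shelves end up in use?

  3 → shelf 1 (new)  [load 3/16]
  10 → shelf 1  [load 13/16]
  7 → shelf 2 (new)  [load 7/16]
  4 → shelf 2  [load 11/16]
  2 → shelf 1  [load 15/16]
  7 → shelf 3 (new)  [load 7/16]
  6 → shelf 3  [load 13/16]
  14 → shelf 4 (new)  [load 14/16]
  7 → shelf 5 (new)  [load 7/16]
  15 → shelf 6 (new)  [load 15/16]
  2 → shelf 4  [load 16/16]
  14 → shelf 7 (new)  [load 14/16]
  9 → shelf 5  [load 16/16]
  12 → shelf 8 (new)  [load 12/16]
8 shelves opened.

8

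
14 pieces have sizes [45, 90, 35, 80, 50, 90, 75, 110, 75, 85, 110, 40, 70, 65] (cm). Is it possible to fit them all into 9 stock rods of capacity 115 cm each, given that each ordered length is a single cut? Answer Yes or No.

No

Total = 1020 cm; ⌈1020/115⌉ = 9.
10 pieces each exceed half the capacity and cannot share a stock rod, forcing at least 10 stock rods.
At least 10 stock rods are required, but only 9 are allowed.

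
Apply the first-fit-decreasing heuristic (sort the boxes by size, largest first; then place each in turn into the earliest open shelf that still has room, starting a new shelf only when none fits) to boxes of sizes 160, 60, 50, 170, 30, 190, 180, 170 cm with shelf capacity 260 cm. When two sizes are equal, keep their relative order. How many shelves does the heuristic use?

Sorted descending: 190, 180, 170, 170, 160, 60, 50, 30.
  190 → shelf 1 (new)  [load 190/260]
  180 → shelf 2 (new)  [load 180/260]
  170 → shelf 3 (new)  [load 170/260]
  170 → shelf 4 (new)  [load 170/260]
  160 → shelf 5 (new)  [load 160/260]
  60 → shelf 1  [load 250/260]
  50 → shelf 2  [load 230/260]
  30 → shelf 2  [load 260/260]
5 shelves opened.

5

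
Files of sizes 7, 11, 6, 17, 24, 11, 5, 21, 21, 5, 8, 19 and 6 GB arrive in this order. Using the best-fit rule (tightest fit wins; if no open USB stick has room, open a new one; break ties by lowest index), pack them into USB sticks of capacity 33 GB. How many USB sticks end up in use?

6

  7 → USB stick 1 (new)  [load 7/33]
  11 → USB stick 1  [load 18/33]
  6 → USB stick 1  [load 24/33]
  17 → USB stick 2 (new)  [load 17/33]
  24 → USB stick 3 (new)  [load 24/33]
  11 → USB stick 2  [load 28/33]
  5 → USB stick 2  [load 33/33]
  21 → USB stick 4 (new)  [load 21/33]
  21 → USB stick 5 (new)  [load 21/33]
  5 → USB stick 1  [load 29/33]
  8 → USB stick 3  [load 32/33]
  19 → USB stick 6 (new)  [load 19/33]
  6 → USB stick 4  [load 27/33]
6 USB sticks opened.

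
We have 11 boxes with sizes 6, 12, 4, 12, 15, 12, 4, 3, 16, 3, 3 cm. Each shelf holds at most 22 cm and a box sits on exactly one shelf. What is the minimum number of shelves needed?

5

Total = 16 + 15 + 12 + 12 + 12 + 6 + 4 + 4 + 3 + 3 + 3 = 90 cm.
Lower bound: ⌈90/22⌉ = 5 shelves.
A packing using 5 shelves:
  shelf 1: 16 + 6 = 22
  shelf 2: 15 + 4 + 3 = 22
  shelf 3: 12 + 4 + 3 + 3 = 22
  shelf 4: 12 = 12
  shelf 5: 12 = 12
This matches the lower bound, so 5 is optimal.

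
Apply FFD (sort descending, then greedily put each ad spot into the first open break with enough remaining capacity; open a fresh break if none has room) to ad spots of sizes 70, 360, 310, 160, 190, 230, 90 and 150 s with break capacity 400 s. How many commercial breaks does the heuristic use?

Sorted descending: 360, 310, 230, 190, 160, 150, 90, 70.
  360 → break 1 (new)  [load 360/400]
  310 → break 2 (new)  [load 310/400]
  230 → break 3 (new)  [load 230/400]
  190 → break 4 (new)  [load 190/400]
  160 → break 3  [load 390/400]
  150 → break 4  [load 340/400]
  90 → break 2  [load 400/400]
  70 → break 5 (new)  [load 70/400]
5 commercial breaks opened.

5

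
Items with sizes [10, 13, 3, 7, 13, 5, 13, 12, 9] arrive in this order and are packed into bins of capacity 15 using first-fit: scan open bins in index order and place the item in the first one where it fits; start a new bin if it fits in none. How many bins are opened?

7

  10 → bin 1 (new)  [load 10/15]
  13 → bin 2 (new)  [load 13/15]
  3 → bin 1  [load 13/15]
  7 → bin 3 (new)  [load 7/15]
  13 → bin 4 (new)  [load 13/15]
  5 → bin 3  [load 12/15]
  13 → bin 5 (new)  [load 13/15]
  12 → bin 6 (new)  [load 12/15]
  9 → bin 7 (new)  [load 9/15]
7 bins opened.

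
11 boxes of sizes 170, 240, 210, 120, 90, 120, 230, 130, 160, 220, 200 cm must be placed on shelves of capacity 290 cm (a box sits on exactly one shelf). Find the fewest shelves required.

8

Total = 240 + 230 + 220 + 210 + 200 + 170 + 160 + 130 + 120 + 120 + 90 = 1890 cm.
Lower bound: ⌈1890/290⌉ = 7 shelves.
A packing using 8 shelves:
  shelf 1: 240 = 240
  shelf 2: 230 = 230
  shelf 3: 220 = 220
  shelf 4: 210 = 210
  shelf 5: 200 + 90 = 290
  shelf 6: 170 + 120 = 290
  shelf 7: 160 + 130 = 290
  shelf 8: 120 = 120
No arrangement into 7 shelves stays within capacity, so 8 is optimal.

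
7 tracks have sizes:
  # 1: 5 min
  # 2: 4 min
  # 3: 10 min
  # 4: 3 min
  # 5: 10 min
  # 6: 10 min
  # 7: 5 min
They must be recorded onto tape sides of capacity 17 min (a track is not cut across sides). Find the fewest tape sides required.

3

Total = 10 + 10 + 10 + 5 + 5 + 4 + 3 = 47 min.
Lower bound: ⌈47/17⌉ = 3 tape sides.
A packing using 3 tape sides:
  side 1: 10 + 5 = 15
  side 2: 10 + 5 = 15
  side 3: 10 + 4 + 3 = 17
This matches the lower bound, so 3 is optimal.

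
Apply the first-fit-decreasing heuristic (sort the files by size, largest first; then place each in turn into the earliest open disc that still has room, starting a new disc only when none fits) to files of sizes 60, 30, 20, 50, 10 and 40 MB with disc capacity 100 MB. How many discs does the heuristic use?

3

Sorted descending: 60, 50, 40, 30, 20, 10.
  60 → disc 1 (new)  [load 60/100]
  50 → disc 2 (new)  [load 50/100]
  40 → disc 1  [load 100/100]
  30 → disc 2  [load 80/100]
  20 → disc 2  [load 100/100]
  10 → disc 3 (new)  [load 10/100]
3 discs opened.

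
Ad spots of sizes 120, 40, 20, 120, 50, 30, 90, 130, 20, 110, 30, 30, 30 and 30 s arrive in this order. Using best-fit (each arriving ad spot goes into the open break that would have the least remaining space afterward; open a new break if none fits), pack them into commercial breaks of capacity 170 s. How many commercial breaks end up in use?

  120 → break 1 (new)  [load 120/170]
  40 → break 1  [load 160/170]
  20 → break 2 (new)  [load 20/170]
  120 → break 2  [load 140/170]
  50 → break 3 (new)  [load 50/170]
  30 → break 2  [load 170/170]
  90 → break 3  [load 140/170]
  130 → break 4 (new)  [load 130/170]
  20 → break 3  [load 160/170]
  110 → break 5 (new)  [load 110/170]
  30 → break 4  [load 160/170]
  30 → break 5  [load 140/170]
  30 → break 5  [load 170/170]
  30 → break 6 (new)  [load 30/170]
6 commercial breaks opened.

6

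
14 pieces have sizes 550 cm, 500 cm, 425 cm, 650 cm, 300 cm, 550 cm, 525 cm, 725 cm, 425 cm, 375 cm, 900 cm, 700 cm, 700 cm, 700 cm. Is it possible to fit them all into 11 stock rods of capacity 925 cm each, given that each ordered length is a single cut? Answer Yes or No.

Yes

A valid assignment using 11 stock rods:
  stock rod 1: 900 = 900
  stock rod 2: 725 = 725
  stock rod 3: 700 = 700
  stock rod 4: 700 = 700
  stock rod 5: 700 = 700
  stock rod 6: 650 = 650
  stock rod 7: 550 + 375 = 925
  stock rod 8: 550 + 300 = 850
  stock rod 9: 525 = 525
  stock rod 10: 500 + 425 = 925
  stock rod 11: 425 = 425
Every load is within 925 cm, so 11 stock rods suffice.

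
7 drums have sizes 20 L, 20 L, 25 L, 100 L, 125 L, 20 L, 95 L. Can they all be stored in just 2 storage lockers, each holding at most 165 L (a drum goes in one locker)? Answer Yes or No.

No

Total = 405 L; ⌈405/165⌉ = 3.
At least 3 storage lockers are required, but only 2 are allowed.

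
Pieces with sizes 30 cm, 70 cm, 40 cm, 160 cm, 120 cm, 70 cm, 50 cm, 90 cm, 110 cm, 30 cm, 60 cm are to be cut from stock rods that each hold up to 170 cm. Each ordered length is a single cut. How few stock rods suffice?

Total = 160 + 120 + 110 + 90 + 70 + 70 + 60 + 50 + 40 + 30 + 30 = 830 cm.
Lower bound: ⌈830/170⌉ = 5 stock rods.
A packing using 5 stock rods:
  stock rod 1: 160 = 160
  stock rod 2: 120 + 50 = 170
  stock rod 3: 110 + 60 = 170
  stock rod 4: 90 + 70 = 160
  stock rod 5: 70 + 40 + 30 + 30 = 170
This matches the lower bound, so 5 is optimal.

5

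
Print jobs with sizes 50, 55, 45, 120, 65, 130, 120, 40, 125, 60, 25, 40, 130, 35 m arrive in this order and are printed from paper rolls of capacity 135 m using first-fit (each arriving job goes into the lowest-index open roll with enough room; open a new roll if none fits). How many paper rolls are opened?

  50 → roll 1 (new)  [load 50/135]
  55 → roll 1  [load 105/135]
  45 → roll 2 (new)  [load 45/135]
  120 → roll 3 (new)  [load 120/135]
  65 → roll 2  [load 110/135]
  130 → roll 4 (new)  [load 130/135]
  120 → roll 5 (new)  [load 120/135]
  40 → roll 6 (new)  [load 40/135]
  125 → roll 7 (new)  [load 125/135]
  60 → roll 6  [load 100/135]
  25 → roll 1  [load 130/135]
  40 → roll 8 (new)  [load 40/135]
  130 → roll 9 (new)  [load 130/135]
  35 → roll 6  [load 135/135]
9 paper rolls opened.

9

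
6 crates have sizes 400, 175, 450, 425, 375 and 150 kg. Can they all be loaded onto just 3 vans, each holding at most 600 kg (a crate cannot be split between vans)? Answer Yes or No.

Total = 1975 kg; ⌈1975/600⌉ = 4.
At least 4 vans are required, but only 3 are allowed.

No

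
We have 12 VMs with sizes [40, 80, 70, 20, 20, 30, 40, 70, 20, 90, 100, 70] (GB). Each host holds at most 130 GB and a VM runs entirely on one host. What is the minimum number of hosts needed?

6

Total = 100 + 90 + 80 + 70 + 70 + 70 + 40 + 40 + 30 + 20 + 20 + 20 = 650 GB.
Lower bound: ⌈650/130⌉ = 5 hosts.
Also, 6 VMs each exceed 65 GB, and no two of those can share a host, so at least 6 hosts are needed.
A packing using 6 hosts:
  host 1: 100 + 30 = 130
  host 2: 90 + 40 = 130
  host 3: 80 + 40 = 120
  host 4: 70 + 20 + 20 + 20 = 130
  host 5: 70 = 70
  host 6: 70 = 70
This matches the lower bound, so 6 is optimal.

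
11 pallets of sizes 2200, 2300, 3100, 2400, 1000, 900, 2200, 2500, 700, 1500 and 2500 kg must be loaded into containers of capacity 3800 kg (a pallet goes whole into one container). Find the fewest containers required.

Total = 3100 + 2500 + 2500 + 2400 + 2300 + 2200 + 2200 + 1500 + 1000 + 900 + 700 = 21300 kg.
Lower bound: ⌈21300/3800⌉ = 6 containers.
Also, 7 pallets each exceed 1900 kg, and no two of those can share a container, so at least 7 containers are needed.
A packing using 7 containers:
  container 1: 3100 + 700 = 3800
  container 2: 2500 + 1000 = 3500
  container 3: 2500 + 900 = 3400
  container 4: 2400 = 2400
  container 5: 2300 + 1500 = 3800
  container 6: 2200 = 2200
  container 7: 2200 = 2200
This matches the lower bound, so 7 is optimal.

7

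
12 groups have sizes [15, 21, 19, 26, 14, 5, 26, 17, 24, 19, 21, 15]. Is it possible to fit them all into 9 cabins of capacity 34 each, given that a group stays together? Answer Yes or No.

Yes

A valid assignment using 8 cabins:
  cabin 1: 26 + 5 = 31
  cabin 2: 26 = 26
  cabin 3: 24 = 24
  cabin 4: 21 = 21
  cabin 5: 21 = 21
  cabin 6: 19 + 15 = 34
  cabin 7: 19 + 15 = 34
  cabin 8: 17 + 14 = 31
That uses only 8 ≤ 9, so 9 cabins are enough.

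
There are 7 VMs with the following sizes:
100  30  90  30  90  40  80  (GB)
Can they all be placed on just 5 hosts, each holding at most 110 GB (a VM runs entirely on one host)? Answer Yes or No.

Yes

A valid assignment using 5 hosts:
  host 1: 100 = 100
  host 2: 90 = 90
  host 3: 90 = 90
  host 4: 80 + 30 = 110
  host 5: 40 + 30 = 70
Every load is within 110 GB, so 5 hosts suffice.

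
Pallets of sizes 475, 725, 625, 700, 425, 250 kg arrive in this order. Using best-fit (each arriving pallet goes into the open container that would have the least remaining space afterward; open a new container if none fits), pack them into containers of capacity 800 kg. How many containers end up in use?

5

  475 → container 1 (new)  [load 475/800]
  725 → container 2 (new)  [load 725/800]
  625 → container 3 (new)  [load 625/800]
  700 → container 4 (new)  [load 700/800]
  425 → container 5 (new)  [load 425/800]
  250 → container 1  [load 725/800]
5 containers opened.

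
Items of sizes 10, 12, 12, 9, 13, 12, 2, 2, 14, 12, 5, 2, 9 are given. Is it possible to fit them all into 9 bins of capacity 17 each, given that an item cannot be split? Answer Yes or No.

A valid assignment using 9 bins:
  bin 1: 14 + 2 = 16
  bin 2: 13 + 2 + 2 = 17
  bin 3: 12 + 5 = 17
  bin 4: 12 = 12
  bin 5: 12 = 12
  bin 6: 12 = 12
  bin 7: 10 = 10
  bin 8: 9 = 9
  bin 9: 9 = 9
Every load is within 17, so 9 bins suffice.

Yes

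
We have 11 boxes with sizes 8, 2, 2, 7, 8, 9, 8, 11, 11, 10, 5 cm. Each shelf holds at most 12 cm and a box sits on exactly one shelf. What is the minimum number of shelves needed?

Total = 11 + 11 + 10 + 9 + 8 + 8 + 8 + 7 + 5 + 2 + 2 = 81 cm.
Lower bound: ⌈81/12⌉ = 7 shelves.
Also, 8 boxes each exceed 6 cm, and no two of those can share a shelf, so at least 8 shelves are needed.
A packing using 8 shelves:
  shelf 1: 11 = 11
  shelf 2: 11 = 11
  shelf 3: 10 + 2 = 12
  shelf 4: 9 + 2 = 11
  shelf 5: 8 = 8
  shelf 6: 8 = 8
  shelf 7: 8 = 8
  shelf 8: 7 + 5 = 12
This matches the lower bound, so 8 is optimal.

8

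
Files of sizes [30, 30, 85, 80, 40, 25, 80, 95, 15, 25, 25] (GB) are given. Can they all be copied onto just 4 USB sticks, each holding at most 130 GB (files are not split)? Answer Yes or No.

No

Total = 530 GB; ⌈530/130⌉ = 5.
At least 5 USB sticks are required, but only 4 are allowed.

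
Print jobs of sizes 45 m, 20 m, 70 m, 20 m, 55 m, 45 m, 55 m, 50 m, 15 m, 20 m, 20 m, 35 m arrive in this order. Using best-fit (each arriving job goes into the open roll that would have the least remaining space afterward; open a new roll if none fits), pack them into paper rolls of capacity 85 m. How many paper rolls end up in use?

6

  45 → roll 1 (new)  [load 45/85]
  20 → roll 1  [load 65/85]
  70 → roll 2 (new)  [load 70/85]
  20 → roll 1  [load 85/85]
  55 → roll 3 (new)  [load 55/85]
  45 → roll 4 (new)  [load 45/85]
  55 → roll 5 (new)  [load 55/85]
  50 → roll 6 (new)  [load 50/85]
  15 → roll 2  [load 85/85]
  20 → roll 3  [load 75/85]
  20 → roll 5  [load 75/85]
  35 → roll 6  [load 85/85]
6 paper rolls opened.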